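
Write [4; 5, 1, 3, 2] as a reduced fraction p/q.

217/52

Fold from the inside: start with 2/1.
  3 + 1/2 = 7/2
  1 + 2/7 = 9/7
  5 + 7/9 = 52/9
  4 + 9/52 = 217/52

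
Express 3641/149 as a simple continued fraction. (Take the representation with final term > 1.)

[24; 2, 3, 2, 2, 1, 2]

3641 = 24·149 + 65
149 = 2·65 + 19
65 = 3·19 + 8
19 = 2·8 + 3
8 = 2·3 + 2
3 = 1·2 + 1
2 = 2·1 + 0  (stop)
So 3641/149 = [24; 2, 3, 2, 2, 1, 2].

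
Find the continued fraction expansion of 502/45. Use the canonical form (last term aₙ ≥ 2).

[11; 6, 2, 3]

502 = 11·45 + 7
45 = 6·7 + 3
7 = 2·3 + 1
3 = 3·1 + 0  (stop)
So 502/45 = [11; 6, 2, 3].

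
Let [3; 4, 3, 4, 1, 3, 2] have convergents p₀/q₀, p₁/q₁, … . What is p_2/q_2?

Using pₖ = aₖpₖ₋₁ + pₖ₋₂, qₖ = aₖqₖ₋₁ + qₖ₋₂ (with p₋₁=1, p₋₂=0, q₋₁=0, q₋₂=1):
  k=0: a=3, p=3, q=1
  k=1: a=4, p=13, q=4
  k=2: a=3, p=42, q=13

42/13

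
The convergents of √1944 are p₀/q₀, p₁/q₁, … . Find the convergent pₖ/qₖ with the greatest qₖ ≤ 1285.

√1944 = [44; 11, 88, …] (period length 2).
Convergents:
  p_0/q_0 = 44/1
  p_1/q_1 = 485/11
  p_2/q_2 = 42724/969
  p_3/q_3 = 470449/10670
q_2 = 969 ≤ 1285 < 10670 = q_3, so the answer is 42724/969.

42724/969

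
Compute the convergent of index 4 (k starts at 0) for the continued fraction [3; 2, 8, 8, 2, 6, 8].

Using pₖ = aₖpₖ₋₁ + pₖ₋₂, qₖ = aₖqₖ₋₁ + qₖ₋₂ (with p₋₁=1, p₋₂=0, q₋₁=0, q₋₂=1):
  k=0: a=3, p=3, q=1
  k=1: a=2, p=7, q=2
  k=2: a=8, p=59, q=17
  k=3: a=8, p=479, q=138
  k=4: a=2, p=1017, q=293

1017/293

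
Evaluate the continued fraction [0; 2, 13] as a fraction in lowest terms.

Using pₖ = aₖpₖ₋₁ + pₖ₋₂ and qₖ = aₖqₖ₋₁ + qₖ₋₂:
  k=0: a=0, p=0, q=1
  k=1: a=2, p=1, q=2
  k=2: a=13, p=13, q=27

13/27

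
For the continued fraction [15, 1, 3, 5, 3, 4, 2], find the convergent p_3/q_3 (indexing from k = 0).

Using pₖ = aₖpₖ₋₁ + pₖ₋₂, qₖ = aₖqₖ₋₁ + qₖ₋₂ (with p₋₁=1, p₋₂=0, q₋₁=0, q₋₂=1):
  k=0: a=15, p=15, q=1
  k=1: a=1, p=16, q=1
  k=2: a=3, p=63, q=4
  k=3: a=5, p=331, q=21

331/21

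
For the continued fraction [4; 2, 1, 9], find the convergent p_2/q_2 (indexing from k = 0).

13/3

Using pₖ = aₖpₖ₋₁ + pₖ₋₂, qₖ = aₖqₖ₋₁ + qₖ₋₂ (with p₋₁=1, p₋₂=0, q₋₁=0, q₋₂=1):
  k=0: a=4, p=4, q=1
  k=1: a=2, p=9, q=2
  k=2: a=1, p=13, q=3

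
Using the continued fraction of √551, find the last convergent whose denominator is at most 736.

√551 = [23; 2, 8, 1, 8, 2, 46, …] (period length 6).
Convergents:
  p_0/q_0 = 23/1
  p_1/q_1 = 47/2
  p_2/q_2 = 399/17
  p_3/q_3 = 446/19
  p_4/q_4 = 3967/169
  p_5/q_5 = 8380/357
  p_6/q_6 = 389447/16591
q_5 = 357 ≤ 736 < 16591 = q_6, so the answer is 8380/357.

8380/357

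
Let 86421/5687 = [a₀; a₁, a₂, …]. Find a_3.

86421 = 15·5687 + 1116   →  a_0 = 15
5687 = 5·1116 + 107   →  a_1 = 5
1116 = 10·107 + 46   →  a_2 = 10
107 = 2·46 + 15   →  a_3 = 2

2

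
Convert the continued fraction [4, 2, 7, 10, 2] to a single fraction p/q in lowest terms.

Using pₖ = aₖpₖ₋₁ + pₖ₋₂ and qₖ = aₖqₖ₋₁ + qₖ₋₂:
  k=0: a=4, p=4, q=1
  k=1: a=2, p=9, q=2
  k=2: a=7, p=67, q=15
  k=3: a=10, p=679, q=152
  k=4: a=2, p=1425, q=319

1425/319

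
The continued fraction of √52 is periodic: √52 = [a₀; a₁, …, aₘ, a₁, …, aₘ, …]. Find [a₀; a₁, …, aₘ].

a₀ = ⌊√52⌋ = 7.
With m₀=0, d₀=1 and mₖ₊₁ = dₖaₖ − mₖ, dₖ₊₁ = (n − mₖ₊₁²)/dₖ, aₖ₊₁ = ⌊(a₀+mₖ₊₁)/dₖ₊₁⌋:
  k=1: m=7, d=3, a=4
  k=2: m=5, d=9, a=1
  k=3: m=4, d=4, a=2
  k=4: m=4, d=9, a=1
  k=5: m=5, d=3, a=4
  k=6: m=7, d=1, a=14
d=1 and a=2a₀=14 at k=6, so the next step gives (m, d) = (7, 3) again — its k=1 value — and the period has length 6.

[7; 4, 1, 2, 1, 4, 14]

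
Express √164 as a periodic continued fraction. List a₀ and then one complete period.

a₀ = ⌊√164⌋ = 12.
With m₀=0, d₀=1 and mₖ₊₁ = dₖaₖ − mₖ, dₖ₊₁ = (n − mₖ₊₁²)/dₖ, aₖ₊₁ = ⌊(a₀+mₖ₊₁)/dₖ₊₁⌋:
  k=1: m=12, d=20, a=1
  k=2: m=8, d=5, a=4
  k=3: m=12, d=4, a=6
  k=4: m=12, d=5, a=4
  k=5: m=8, d=20, a=1
  k=6: m=12, d=1, a=24
d=1 and a=2a₀=24 at k=6, so the next step gives (m, d) = (12, 20) again — its k=1 value — and the period has length 6.

[12; 1, 4, 6, 4, 1, 24]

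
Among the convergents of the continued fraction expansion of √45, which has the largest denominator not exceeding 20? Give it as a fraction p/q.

114/17

√45 = [6; 1, 2, 2, 2, 1, 12, …] (period length 6).
Convergents:
  p_0/q_0 = 6/1
  p_1/q_1 = 7/1
  p_2/q_2 = 20/3
  p_3/q_3 = 47/7
  p_4/q_4 = 114/17
  p_5/q_5 = 161/24
q_4 = 17 ≤ 20 < 24 = q_5, so the answer is 114/17.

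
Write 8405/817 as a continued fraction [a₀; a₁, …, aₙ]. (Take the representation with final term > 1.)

[10; 3, 2, 10, 5, 2]

8405 = 10×817 + 235
817 = 3×235 + 112
235 = 2×112 + 11
112 = 10×11 + 2
11 = 5×2 + 1
2 = 2×1 + 0  (stop)
So 8405/817 = [10; 3, 2, 10, 5, 2].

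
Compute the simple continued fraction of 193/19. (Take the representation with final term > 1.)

[10; 6, 3]

193 = 10×19 + 3
19 = 6×3 + 1
3 = 3×1 + 0  (stop)
So 193/19 = [10; 6, 3].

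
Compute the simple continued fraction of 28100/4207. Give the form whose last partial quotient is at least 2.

[6; 1, 2, 8, 2, 3, 7, 3]

28100 = 6×4207 + 2858
4207 = 1×2858 + 1349
2858 = 2×1349 + 160
1349 = 8×160 + 69
160 = 2×69 + 22
69 = 3×22 + 3
22 = 7×3 + 1
3 = 3×1 + 0  (stop)
So 28100/4207 = [6; 1, 2, 8, 2, 3, 7, 3].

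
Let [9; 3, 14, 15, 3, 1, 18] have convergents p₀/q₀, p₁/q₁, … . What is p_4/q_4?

Using pₖ = aₖpₖ₋₁ + pₖ₋₂, qₖ = aₖqₖ₋₁ + qₖ₋₂ (with p₋₁=1, p₋₂=0, q₋₁=0, q₋₂=1):
  k=0: a=9, p=9, q=1
  k=1: a=3, p=28, q=3
  k=2: a=14, p=401, q=43
  k=3: a=15, p=6043, q=648
  k=4: a=3, p=18530, q=1987

18530/1987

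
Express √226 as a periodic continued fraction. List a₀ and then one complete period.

[15; 30]

a₀ = ⌊√226⌋ = 15.
With m₀=0, d₀=1 and mₖ₊₁ = dₖaₖ − mₖ, dₖ₊₁ = (n − mₖ₊₁²)/dₖ, aₖ₊₁ = ⌊(a₀+mₖ₊₁)/dₖ₊₁⌋:
  k=1: m=15, d=1, a=30
d=1 and a=2a₀=30 at k=1, so the next step gives (m, d) = (15, 1) again — its k=1 value — and the period has length 1.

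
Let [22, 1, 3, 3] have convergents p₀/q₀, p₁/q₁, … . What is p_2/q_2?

Using pₖ = aₖpₖ₋₁ + pₖ₋₂, qₖ = aₖqₖ₋₁ + qₖ₋₂ (with p₋₁=1, p₋₂=0, q₋₁=0, q₋₂=1):
  k=0: a=22, p=22, q=1
  k=1: a=1, p=23, q=1
  k=2: a=3, p=91, q=4

91/4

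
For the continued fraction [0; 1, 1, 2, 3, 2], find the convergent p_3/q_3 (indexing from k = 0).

Using pₖ = aₖpₖ₋₁ + pₖ₋₂, qₖ = aₖqₖ₋₁ + qₖ₋₂ (with p₋₁=1, p₋₂=0, q₋₁=0, q₋₂=1):
  k=0: a=0, p=0, q=1
  k=1: a=1, p=1, q=1
  k=2: a=1, p=1, q=2
  k=3: a=2, p=3, q=5

3/5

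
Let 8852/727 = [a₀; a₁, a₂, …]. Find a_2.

8852 = 12·727 + 128   →  a_0 = 12
727 = 5·128 + 87   →  a_1 = 5
128 = 1·87 + 41   →  a_2 = 1

1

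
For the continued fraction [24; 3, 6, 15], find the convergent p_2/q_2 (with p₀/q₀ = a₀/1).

462/19

Using pₖ = aₖpₖ₋₁ + pₖ₋₂, qₖ = aₖqₖ₋₁ + qₖ₋₂ (with p₋₁=1, p₋₂=0, q₋₁=0, q₋₂=1):
  k=0: a=24, p=24, q=1
  k=1: a=3, p=73, q=3
  k=2: a=6, p=462, q=19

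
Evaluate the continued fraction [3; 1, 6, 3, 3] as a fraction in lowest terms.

Using pₖ = aₖpₖ₋₁ + pₖ₋₂ and qₖ = aₖqₖ₋₁ + qₖ₋₂:
  k=0: a=3, p=3, q=1
  k=1: a=1, p=4, q=1
  k=2: a=6, p=27, q=7
  k=3: a=3, p=85, q=22
  k=4: a=3, p=282, q=73

282/73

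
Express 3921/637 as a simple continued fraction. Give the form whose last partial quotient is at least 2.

3921 = 6×637 + 99
637 = 6×99 + 43
99 = 2×43 + 13
43 = 3×13 + 4
13 = 3×4 + 1
4 = 4×1 + 0  (stop)
So 3921/637 = [6; 6, 2, 3, 3, 4].

[6; 6, 2, 3, 3, 4]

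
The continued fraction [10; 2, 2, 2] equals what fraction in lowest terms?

125/12

Using pₖ = aₖpₖ₋₁ + pₖ₋₂ and qₖ = aₖqₖ₋₁ + qₖ₋₂:
  k=0: a=10, p=10, q=1
  k=1: a=2, p=21, q=2
  k=2: a=2, p=52, q=5
  k=3: a=2, p=125, q=12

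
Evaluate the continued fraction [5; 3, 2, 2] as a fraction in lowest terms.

90/17

Using pₖ = aₖpₖ₋₁ + pₖ₋₂ and qₖ = aₖqₖ₋₁ + qₖ₋₂:
  k=0: a=5, p=5, q=1
  k=1: a=3, p=16, q=3
  k=2: a=2, p=37, q=7
  k=3: a=2, p=90, q=17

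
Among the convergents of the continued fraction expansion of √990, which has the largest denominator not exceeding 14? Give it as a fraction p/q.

409/13

√990 = [31; 2, 6, 2, 62, …] (period length 4).
Convergents:
  p_0/q_0 = 31/1
  p_1/q_1 = 63/2
  p_2/q_2 = 409/13
  p_3/q_3 = 881/28
q_2 = 13 ≤ 14 < 28 = q_3, so the answer is 409/13.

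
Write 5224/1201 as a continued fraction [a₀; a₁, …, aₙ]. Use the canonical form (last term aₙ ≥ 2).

[4; 2, 1, 6, 8, 2, 3]

5224 = 4·1201 + 420
1201 = 2·420 + 361
420 = 1·361 + 59
361 = 6·59 + 7
59 = 8·7 + 3
7 = 2·3 + 1
3 = 3·1 + 0  (stop)
So 5224/1201 = [4; 2, 1, 6, 8, 2, 3].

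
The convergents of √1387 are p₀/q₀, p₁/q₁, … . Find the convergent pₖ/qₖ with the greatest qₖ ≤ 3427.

√1387 = [37; 4, 8, 37, 8, 4, 74, …] (period length 6).
Convergents:
  p_0/q_0 = 37/1
  p_1/q_1 = 149/4
  p_2/q_2 = 1229/33
  p_3/q_3 = 45622/1225
  p_4/q_4 = 366205/9833
q_3 = 1225 ≤ 3427 < 9833 = q_4, so the answer is 45622/1225.

45622/1225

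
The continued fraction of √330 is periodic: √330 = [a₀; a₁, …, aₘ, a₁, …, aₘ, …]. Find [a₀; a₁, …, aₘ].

a₀ = ⌊√330⌋ = 18.
With m₀=0, d₀=1 and mₖ₊₁ = dₖaₖ − mₖ, dₖ₊₁ = (n − mₖ₊₁²)/dₖ, aₖ₊₁ = ⌊(a₀+mₖ₊₁)/dₖ₊₁⌋:
  k=1: m=18, d=6, a=6
  k=2: m=18, d=1, a=36
d=1 and a=2a₀=36 at k=2, so the next step gives (m, d) = (18, 6) again — its k=1 value — and the period has length 2.

[18; 6, 36]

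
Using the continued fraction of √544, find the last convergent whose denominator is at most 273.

2449/105

√544 = [23; 3, 11, 3, 46, …] (period length 4).
Convergents:
  p_0/q_0 = 23/1
  p_1/q_1 = 70/3
  p_2/q_2 = 793/34
  p_3/q_3 = 2449/105
  p_4/q_4 = 113447/4864
q_3 = 105 ≤ 273 < 4864 = q_4, so the answer is 2449/105.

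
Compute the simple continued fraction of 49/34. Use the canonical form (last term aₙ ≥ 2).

49 = 1·34 + 15
34 = 2·15 + 4
15 = 3·4 + 3
4 = 1·3 + 1
3 = 3·1 + 0  (stop)
So 49/34 = [1; 2, 3, 1, 3].

[1; 2, 3, 1, 3]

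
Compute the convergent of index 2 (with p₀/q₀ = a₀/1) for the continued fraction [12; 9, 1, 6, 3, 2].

Using pₖ = aₖpₖ₋₁ + pₖ₋₂, qₖ = aₖqₖ₋₁ + qₖ₋₂ (with p₋₁=1, p₋₂=0, q₋₁=0, q₋₂=1):
  k=0: a=12, p=12, q=1
  k=1: a=9, p=109, q=9
  k=2: a=1, p=121, q=10

121/10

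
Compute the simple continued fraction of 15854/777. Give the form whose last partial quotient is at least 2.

15854 = 20*777 + 314
777 = 2*314 + 149
314 = 2*149 + 16
149 = 9*16 + 5
16 = 3*5 + 1
5 = 5*1 + 0  (stop)
So 15854/777 = [20; 2, 2, 9, 3, 5].

[20; 2, 2, 9, 3, 5]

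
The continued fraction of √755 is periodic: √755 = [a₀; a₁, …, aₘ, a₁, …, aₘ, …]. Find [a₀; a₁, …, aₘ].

a₀ = ⌊√755⌋ = 27.
With m₀=0, d₀=1 and mₖ₊₁ = dₖaₖ − mₖ, dₖ₊₁ = (n − mₖ₊₁²)/dₖ, aₖ₊₁ = ⌊(a₀+mₖ₊₁)/dₖ₊₁⌋:
  k=1: m=27, d=26, a=2
  k=2: m=25, d=5, a=10
  k=3: m=25, d=26, a=2
  k=4: m=27, d=1, a=54
d=1 and a=2a₀=54 at k=4, so the next step gives (m, d) = (27, 26) again — its k=1 value — and the period has length 4.

[27; 2, 10, 2, 54]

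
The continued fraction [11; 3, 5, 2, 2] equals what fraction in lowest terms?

Fold from the inside: start with 2/1.
  2 + 1/2 = 5/2
  5 + 2/5 = 27/5
  3 + 5/27 = 86/27
  11 + 27/86 = 973/86

973/86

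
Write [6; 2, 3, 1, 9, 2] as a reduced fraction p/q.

Using pₖ = aₖpₖ₋₁ + pₖ₋₂ and qₖ = aₖqₖ₋₁ + qₖ₋₂:
  k=0: a=6, p=6, q=1
  k=1: a=2, p=13, q=2
  k=2: a=3, p=45, q=7
  k=3: a=1, p=58, q=9
  k=4: a=9, p=567, q=88
  k=5: a=2, p=1192, q=185

1192/185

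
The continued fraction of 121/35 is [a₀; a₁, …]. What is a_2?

5

121 = 3·35 + 16   →  a_0 = 3
35 = 2·16 + 3   →  a_1 = 2
16 = 5·3 + 1   →  a_2 = 5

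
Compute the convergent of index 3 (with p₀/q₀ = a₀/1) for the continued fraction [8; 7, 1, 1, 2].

Using pₖ = aₖpₖ₋₁ + pₖ₋₂, qₖ = aₖqₖ₋₁ + qₖ₋₂ (with p₋₁=1, p₋₂=0, q₋₁=0, q₋₂=1):
  k=0: a=8, p=8, q=1
  k=1: a=7, p=57, q=7
  k=2: a=1, p=65, q=8
  k=3: a=1, p=122, q=15

122/15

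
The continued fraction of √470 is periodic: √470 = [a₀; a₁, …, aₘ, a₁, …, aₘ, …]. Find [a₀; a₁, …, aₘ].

[21; 1, 2, 8, 2, 1, 42]

a₀ = ⌊√470⌋ = 21.
With m₀=0, d₀=1 and mₖ₊₁ = dₖaₖ − mₖ, dₖ₊₁ = (n − mₖ₊₁²)/dₖ, aₖ₊₁ = ⌊(a₀+mₖ₊₁)/dₖ₊₁⌋:
  k=1: m=21, d=29, a=1
  k=2: m=8, d=14, a=2
  k=3: m=20, d=5, a=8
  k=4: m=20, d=14, a=2
  k=5: m=8, d=29, a=1
  k=6: m=21, d=1, a=42
d=1 and a=2a₀=42 at k=6, so the next step gives (m, d) = (21, 29) again — its k=1 value — and the period has length 6.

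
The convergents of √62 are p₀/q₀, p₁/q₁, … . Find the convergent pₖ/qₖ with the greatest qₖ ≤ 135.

1000/127

√62 = [7; 1, 6, 1, 14, …] (period length 4).
Convergents:
  p_0/q_0 = 7/1
  p_1/q_1 = 8/1
  p_2/q_2 = 55/7
  p_3/q_3 = 63/8
  p_4/q_4 = 937/119
  p_5/q_5 = 1000/127
  p_6/q_6 = 6937/881
q_5 = 127 ≤ 135 < 881 = q_6, so the answer is 1000/127.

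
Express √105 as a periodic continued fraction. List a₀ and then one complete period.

[10; 4, 20]

a₀ = ⌊√105⌋ = 10.
With m₀=0, d₀=1 and mₖ₊₁ = dₖaₖ − mₖ, dₖ₊₁ = (n − mₖ₊₁²)/dₖ, aₖ₊₁ = ⌊(a₀+mₖ₊₁)/dₖ₊₁⌋:
  k=1: m=10, d=5, a=4
  k=2: m=10, d=1, a=20
d=1 and a=2a₀=20 at k=2, so the next step gives (m, d) = (10, 5) again — its k=1 value — and the period has length 2.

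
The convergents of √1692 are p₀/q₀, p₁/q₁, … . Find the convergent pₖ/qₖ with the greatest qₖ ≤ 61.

617/15

√1692 = [41; 7, 2, 7, 82, …] (period length 4).
Convergents:
  p_0/q_0 = 41/1
  p_1/q_1 = 288/7
  p_2/q_2 = 617/15
  p_3/q_3 = 4607/112
q_2 = 15 ≤ 61 < 112 = q_3, so the answer is 617/15.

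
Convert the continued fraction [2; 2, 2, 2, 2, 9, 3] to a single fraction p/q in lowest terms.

Using pₖ = aₖpₖ₋₁ + pₖ₋₂ and qₖ = aₖqₖ₋₁ + qₖ₋₂:
  k=0: a=2, p=2, q=1
  k=1: a=2, p=5, q=2
  k=2: a=2, p=12, q=5
  k=3: a=2, p=29, q=12
  k=4: a=2, p=70, q=29
  k=5: a=9, p=659, q=273
  k=6: a=3, p=2047, q=848

2047/848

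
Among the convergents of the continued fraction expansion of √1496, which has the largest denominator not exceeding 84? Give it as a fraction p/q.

2282/59

√1496 = [38; 1, 2, 9, 2, 1, 76, …] (period length 6).
Convergents:
  p_0/q_0 = 38/1
  p_1/q_1 = 39/1
  p_2/q_2 = 116/3
  p_3/q_3 = 1083/28
  p_4/q_4 = 2282/59
  p_5/q_5 = 3365/87
q_4 = 59 ≤ 84 < 87 = q_5, so the answer is 2282/59.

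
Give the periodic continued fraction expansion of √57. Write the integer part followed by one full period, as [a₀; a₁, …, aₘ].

a₀ = ⌊√57⌋ = 7.
With m₀=0, d₀=1 and mₖ₊₁ = dₖaₖ − mₖ, dₖ₊₁ = (n − mₖ₊₁²)/dₖ, aₖ₊₁ = ⌊(a₀+mₖ₊₁)/dₖ₊₁⌋:
  k=1: m=7, d=8, a=1
  k=2: m=1, d=7, a=1
  k=3: m=6, d=3, a=4
  k=4: m=6, d=7, a=1
  k=5: m=1, d=8, a=1
  k=6: m=7, d=1, a=14
d=1 and a=2a₀=14 at k=6, so the next step gives (m, d) = (7, 8) again — its k=1 value — and the period has length 6.

[7; 1, 1, 4, 1, 1, 14]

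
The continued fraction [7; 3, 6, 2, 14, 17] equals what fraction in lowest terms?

Fold from the inside: start with 17/1.
  14 + 1/17 = 239/17
  2 + 17/239 = 495/239
  6 + 239/495 = 3209/495
  3 + 495/3209 = 10122/3209
  7 + 3209/10122 = 74063/10122

74063/10122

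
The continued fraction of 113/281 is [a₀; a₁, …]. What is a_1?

113 = 0·281 + 113   →  a_0 = 0
281 = 2·113 + 55   →  a_1 = 2

2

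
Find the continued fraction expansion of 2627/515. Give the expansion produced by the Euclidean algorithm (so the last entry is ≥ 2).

[5; 9, 1, 9, 2, 2]

2627 = 5*515 + 52
515 = 9*52 + 47
52 = 1*47 + 5
47 = 9*5 + 2
5 = 2*2 + 1
2 = 2*1 + 0  (stop)
So 2627/515 = [5; 9, 1, 9, 2, 2].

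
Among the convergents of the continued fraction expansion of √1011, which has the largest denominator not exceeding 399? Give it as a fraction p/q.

√1011 = [31; 1, 3, 1, 9, 1, 3, 1, 62, …] (period length 8).
Convergents:
  p_0/q_0 = 31/1
  p_1/q_1 = 32/1
  p_2/q_2 = 127/4
  p_3/q_3 = 159/5
  p_4/q_4 = 1558/49
  p_5/q_5 = 1717/54
  p_6/q_6 = 6709/211
  p_7/q_7 = 8426/265
  p_8/q_8 = 529121/16641
q_7 = 265 ≤ 399 < 16641 = q_8, so the answer is 8426/265.

8426/265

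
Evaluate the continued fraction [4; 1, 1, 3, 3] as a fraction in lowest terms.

105/23

Using pₖ = aₖpₖ₋₁ + pₖ₋₂ and qₖ = aₖqₖ₋₁ + qₖ₋₂:
  k=0: a=4, p=4, q=1
  k=1: a=1, p=5, q=1
  k=2: a=1, p=9, q=2
  k=3: a=3, p=32, q=7
  k=4: a=3, p=105, q=23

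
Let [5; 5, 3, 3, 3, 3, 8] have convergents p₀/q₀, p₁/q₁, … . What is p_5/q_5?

Using pₖ = aₖpₖ₋₁ + pₖ₋₂, qₖ = aₖqₖ₋₁ + qₖ₋₂ (with p₋₁=1, p₋₂=0, q₋₁=0, q₋₂=1):
  k=0: a=5, p=5, q=1
  k=1: a=5, p=26, q=5
  k=2: a=3, p=83, q=16
  k=3: a=3, p=275, q=53
  k=4: a=3, p=908, q=175
  k=5: a=3, p=2999, q=578

2999/578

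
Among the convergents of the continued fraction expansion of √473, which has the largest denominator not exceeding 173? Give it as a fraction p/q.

√473 = [21; 1, 2, 1, 42, …] (period length 4).
Convergents:
  p_0/q_0 = 21/1
  p_1/q_1 = 22/1
  p_2/q_2 = 65/3
  p_3/q_3 = 87/4
  p_4/q_4 = 3719/171
  p_5/q_5 = 3806/175
q_4 = 171 ≤ 173 < 175 = q_5, so the answer is 3719/171.

3719/171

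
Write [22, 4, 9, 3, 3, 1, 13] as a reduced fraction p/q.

Using pₖ = aₖpₖ₋₁ + pₖ₋₂ and qₖ = aₖqₖ₋₁ + qₖ₋₂:
  k=0: a=22, p=22, q=1
  k=1: a=4, p=89, q=4
  k=2: a=9, p=823, q=37
  k=3: a=3, p=2558, q=115
  k=4: a=3, p=8497, q=382
  k=5: a=1, p=11055, q=497
  k=6: a=13, p=152212, q=6843

152212/6843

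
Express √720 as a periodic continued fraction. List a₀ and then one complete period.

a₀ = ⌊√720⌋ = 26.
With m₀=0, d₀=1 and mₖ₊₁ = dₖaₖ − mₖ, dₖ₊₁ = (n − mₖ₊₁²)/dₖ, aₖ₊₁ = ⌊(a₀+mₖ₊₁)/dₖ₊₁⌋:
  k=1: m=26, d=44, a=1
  k=2: m=18, d=9, a=4
  k=3: m=18, d=44, a=1
  k=4: m=26, d=1, a=52
d=1 and a=2a₀=52 at k=4, so the next step gives (m, d) = (26, 44) again — its k=1 value — and the period has length 4.

[26; 1, 4, 1, 52]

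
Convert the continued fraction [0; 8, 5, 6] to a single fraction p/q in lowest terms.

31/254

Fold from the inside: start with 6/1.
  5 + 1/6 = 31/6
  8 + 6/31 = 254/31
  0 + 31/254 = 31/254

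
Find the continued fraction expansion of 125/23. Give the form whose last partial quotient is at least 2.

[5; 2, 3, 3]

125 = 5*23 + 10
23 = 2*10 + 3
10 = 3*3 + 1
3 = 3*1 + 0  (stop)
So 125/23 = [5; 2, 3, 3].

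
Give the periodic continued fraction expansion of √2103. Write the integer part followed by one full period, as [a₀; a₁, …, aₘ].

a₀ = ⌊√2103⌋ = 45.

[45; 1, 6, 15, 6, 1, 90]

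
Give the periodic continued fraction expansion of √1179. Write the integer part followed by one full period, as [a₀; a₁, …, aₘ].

a₀ = ⌊√1179⌋ = 34.
With m₀=0, d₀=1 and mₖ₊₁ = dₖaₖ − mₖ, dₖ₊₁ = (n − mₖ₊₁²)/dₖ, aₖ₊₁ = ⌊(a₀+mₖ₊₁)/dₖ₊₁⌋:
  k=1: m=34, d=23, a=2
  k=2: m=12, d=45, a=1
  k=3: m=33, d=2, a=33
  k=4: m=33, d=45, a=1
  k=5: m=12, d=23, a=2
  k=6: m=34, d=1, a=68
d=1 and a=2a₀=68 at k=6, so the next step gives (m, d) = (34, 23) again — its k=1 value — and the period has length 6.

[34; 2, 1, 33, 1, 2, 68]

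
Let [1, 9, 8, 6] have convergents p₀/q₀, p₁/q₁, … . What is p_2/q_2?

Using pₖ = aₖpₖ₋₁ + pₖ₋₂, qₖ = aₖqₖ₋₁ + qₖ₋₂ (with p₋₁=1, p₋₂=0, q₋₁=0, q₋₂=1):
  k=0: a=1, p=1, q=1
  k=1: a=9, p=10, q=9
  k=2: a=8, p=81, q=73

81/73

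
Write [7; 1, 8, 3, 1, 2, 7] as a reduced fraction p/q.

Using pₖ = aₖpₖ₋₁ + pₖ₋₂ and qₖ = aₖqₖ₋₁ + qₖ₋₂:
  k=0: a=7, p=7, q=1
  k=1: a=1, p=8, q=1
  k=2: a=8, p=71, q=9
  k=3: a=3, p=221, q=28
  k=4: a=1, p=292, q=37
  k=5: a=2, p=805, q=102
  k=6: a=7, p=5927, q=751

5927/751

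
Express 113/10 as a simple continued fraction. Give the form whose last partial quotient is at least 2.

113 = 11*10 + 3
10 = 3*3 + 1
3 = 3*1 + 0  (stop)
So 113/10 = [11; 3, 3].

[11; 3, 3]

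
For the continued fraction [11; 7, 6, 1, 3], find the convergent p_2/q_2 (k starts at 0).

479/43

Using pₖ = aₖpₖ₋₁ + pₖ₋₂, qₖ = aₖqₖ₋₁ + qₖ₋₂ (with p₋₁=1, p₋₂=0, q₋₁=0, q₋₂=1):
  k=0: a=11, p=11, q=1
  k=1: a=7, p=78, q=7
  k=2: a=6, p=479, q=43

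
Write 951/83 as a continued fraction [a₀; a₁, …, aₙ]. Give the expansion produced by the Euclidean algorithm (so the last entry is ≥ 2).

951 = 11*83 + 38
83 = 2*38 + 7
38 = 5*7 + 3
7 = 2*3 + 1
3 = 3*1 + 0  (stop)
So 951/83 = [11; 2, 5, 2, 3].

[11; 2, 5, 2, 3]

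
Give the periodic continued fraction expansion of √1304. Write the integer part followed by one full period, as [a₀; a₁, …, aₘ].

[36; 9, 72]

a₀ = ⌊√1304⌋ = 36.
With m₀=0, d₀=1 and mₖ₊₁ = dₖaₖ − mₖ, dₖ₊₁ = (n − mₖ₊₁²)/dₖ, aₖ₊₁ = ⌊(a₀+mₖ₊₁)/dₖ₊₁⌋:
  k=1: m=36, d=8, a=9
  k=2: m=36, d=1, a=72
d=1 and a=2a₀=72 at k=2, so the next step gives (m, d) = (36, 8) again — its k=1 value — and the period has length 2.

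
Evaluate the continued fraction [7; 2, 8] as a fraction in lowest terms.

Using pₖ = aₖpₖ₋₁ + pₖ₋₂ and qₖ = aₖqₖ₋₁ + qₖ₋₂:
  k=0: a=7, p=7, q=1
  k=1: a=2, p=15, q=2
  k=2: a=8, p=127, q=17

127/17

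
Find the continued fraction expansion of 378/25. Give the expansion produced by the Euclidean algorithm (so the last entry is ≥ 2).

[15; 8, 3]

378 = 15·25 + 3
25 = 8·3 + 1
3 = 3·1 + 0  (stop)
So 378/25 = [15; 8, 3].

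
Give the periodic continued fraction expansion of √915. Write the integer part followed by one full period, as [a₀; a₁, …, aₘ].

[30; 4, 60]

a₀ = ⌊√915⌋ = 30.
With m₀=0, d₀=1 and mₖ₊₁ = dₖaₖ − mₖ, dₖ₊₁ = (n − mₖ₊₁²)/dₖ, aₖ₊₁ = ⌊(a₀+mₖ₊₁)/dₖ₊₁⌋:
  k=1: m=30, d=15, a=4
  k=2: m=30, d=1, a=60
d=1 and a=2a₀=60 at k=2, so the next step gives (m, d) = (30, 15) again — its k=1 value — and the period has length 2.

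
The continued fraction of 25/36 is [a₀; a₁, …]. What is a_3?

3

25 = 0·36 + 25   →  a_0 = 0
36 = 1·25 + 11   →  a_1 = 1
25 = 2·11 + 3   →  a_2 = 2
11 = 3·3 + 2   →  a_3 = 3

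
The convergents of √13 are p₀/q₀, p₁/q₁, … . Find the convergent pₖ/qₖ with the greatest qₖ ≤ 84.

√13 = [3; 1, 1, 1, 1, 6, …] (period length 5).
Convergents:
  p_0/q_0 = 3/1
  p_1/q_1 = 4/1
  p_2/q_2 = 7/2
  p_3/q_3 = 11/3
  p_4/q_4 = 18/5
  p_5/q_5 = 119/33
  p_6/q_6 = 137/38
  p_7/q_7 = 256/71
  p_8/q_8 = 393/109
q_7 = 71 ≤ 84 < 109 = q_8, so the answer is 256/71.

256/71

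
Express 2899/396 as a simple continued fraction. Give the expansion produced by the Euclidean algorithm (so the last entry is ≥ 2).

[7; 3, 8, 2, 7]

2899 = 7·396 + 127
396 = 3·127 + 15
127 = 8·15 + 7
15 = 2·7 + 1
7 = 7·1 + 0  (stop)
So 2899/396 = [7; 3, 8, 2, 7].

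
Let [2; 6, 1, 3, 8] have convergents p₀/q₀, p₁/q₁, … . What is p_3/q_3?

Using pₖ = aₖpₖ₋₁ + pₖ₋₂, qₖ = aₖqₖ₋₁ + qₖ₋₂ (with p₋₁=1, p₋₂=0, q₋₁=0, q₋₂=1):
  k=0: a=2, p=2, q=1
  k=1: a=6, p=13, q=6
  k=2: a=1, p=15, q=7
  k=3: a=3, p=58, q=27

58/27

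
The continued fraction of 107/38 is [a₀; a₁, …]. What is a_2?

107 = 2·38 + 31   →  a_0 = 2
38 = 1·31 + 7   →  a_1 = 1
31 = 4·7 + 3   →  a_2 = 4

4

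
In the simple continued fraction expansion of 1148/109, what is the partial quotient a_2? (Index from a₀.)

1

1148 = 10·109 + 58   →  a_0 = 10
109 = 1·58 + 51   →  a_1 = 1
58 = 1·51 + 7   →  a_2 = 1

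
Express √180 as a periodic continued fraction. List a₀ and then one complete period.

a₀ = ⌊√180⌋ = 13.
With m₀=0, d₀=1 and mₖ₊₁ = dₖaₖ − mₖ, dₖ₊₁ = (n − mₖ₊₁²)/dₖ, aₖ₊₁ = ⌊(a₀+mₖ₊₁)/dₖ₊₁⌋:
  k=1: m=13, d=11, a=2
  k=2: m=9, d=9, a=2
  k=3: m=9, d=11, a=2
  k=4: m=13, d=1, a=26
d=1 and a=2a₀=26 at k=4, so the next step gives (m, d) = (13, 11) again — its k=1 value — and the period has length 4.

[13; 2, 2, 2, 26]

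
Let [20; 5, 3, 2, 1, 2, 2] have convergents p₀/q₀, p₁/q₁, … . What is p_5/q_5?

Using pₖ = aₖpₖ₋₁ + pₖ₋₂, qₖ = aₖqₖ₋₁ + qₖ₋₂ (with p₋₁=1, p₋₂=0, q₋₁=0, q₋₂=1):
  k=0: a=20, p=20, q=1
  k=1: a=5, p=101, q=5
  k=2: a=3, p=323, q=16
  k=3: a=2, p=747, q=37
  k=4: a=1, p=1070, q=53
  k=5: a=2, p=2887, q=143

2887/143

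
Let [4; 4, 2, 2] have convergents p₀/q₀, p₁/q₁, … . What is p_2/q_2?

Using pₖ = aₖpₖ₋₁ + pₖ₋₂, qₖ = aₖqₖ₋₁ + qₖ₋₂ (with p₋₁=1, p₋₂=0, q₋₁=0, q₋₂=1):
  k=0: a=4, p=4, q=1
  k=1: a=4, p=17, q=4
  k=2: a=2, p=38, q=9

38/9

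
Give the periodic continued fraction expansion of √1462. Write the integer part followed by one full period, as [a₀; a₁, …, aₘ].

a₀ = ⌊√1462⌋ = 38.
With m₀=0, d₀=1 and mₖ₊₁ = dₖaₖ − mₖ, dₖ₊₁ = (n − mₖ₊₁²)/dₖ, aₖ₊₁ = ⌊(a₀+mₖ₊₁)/dₖ₊₁⌋:
  k=1: m=38, d=18, a=4
  k=2: m=34, d=17, a=4
  k=3: m=34, d=18, a=4
  k=4: m=38, d=1, a=76
d=1 and a=2a₀=76 at k=4, so the next step gives (m, d) = (38, 18) again — its k=1 value — and the period has length 4.

[38; 4, 4, 4, 76]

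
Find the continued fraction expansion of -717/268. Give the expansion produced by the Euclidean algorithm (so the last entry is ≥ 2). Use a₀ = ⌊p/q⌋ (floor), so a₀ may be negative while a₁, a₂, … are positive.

[-3; 3, 12, 2, 3]

-717 = -3·268 + 87
268 = 3·87 + 7
87 = 12·7 + 3
7 = 2·3 + 1
3 = 3·1 + 0  (stop)
So -717/268 = [-3; 3, 12, 2, 3].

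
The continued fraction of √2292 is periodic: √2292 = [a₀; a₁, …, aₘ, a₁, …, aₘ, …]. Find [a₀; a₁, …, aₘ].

[47; 1, 6, 1, 94]

a₀ = ⌊√2292⌋ = 47.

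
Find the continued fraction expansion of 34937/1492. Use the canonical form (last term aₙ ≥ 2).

[23; 2, 2, 2, 15, 8]

34937 = 23·1492 + 621
1492 = 2·621 + 250
621 = 2·250 + 121
250 = 2·121 + 8
121 = 15·8 + 1
8 = 8·1 + 0  (stop)
So 34937/1492 = [23; 2, 2, 2, 15, 8].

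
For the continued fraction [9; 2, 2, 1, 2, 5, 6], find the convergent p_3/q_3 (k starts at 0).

Using pₖ = aₖpₖ₋₁ + pₖ₋₂, qₖ = aₖqₖ₋₁ + qₖ₋₂ (with p₋₁=1, p₋₂=0, q₋₁=0, q₋₂=1):
  k=0: a=9, p=9, q=1
  k=1: a=2, p=19, q=2
  k=2: a=2, p=47, q=5
  k=3: a=1, p=66, q=7

66/7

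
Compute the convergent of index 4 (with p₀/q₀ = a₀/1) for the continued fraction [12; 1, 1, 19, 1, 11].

513/41

Using pₖ = aₖpₖ₋₁ + pₖ₋₂, qₖ = aₖqₖ₋₁ + qₖ₋₂ (with p₋₁=1, p₋₂=0, q₋₁=0, q₋₂=1):
  k=0: a=12, p=12, q=1
  k=1: a=1, p=13, q=1
  k=2: a=1, p=25, q=2
  k=3: a=19, p=488, q=39
  k=4: a=1, p=513, q=41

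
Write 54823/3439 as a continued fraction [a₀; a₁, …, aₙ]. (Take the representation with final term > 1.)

54823 = 15·3439 + 3238
3439 = 1·3238 + 201
3238 = 16·201 + 22
201 = 9·22 + 3
22 = 7·3 + 1
3 = 3·1 + 0  (stop)
So 54823/3439 = [15; 1, 16, 9, 7, 3].

[15; 1, 16, 9, 7, 3]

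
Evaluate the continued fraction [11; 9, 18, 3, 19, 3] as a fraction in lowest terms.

Fold from the inside: start with 3/1.
  19 + 1/3 = 58/3
  3 + 3/58 = 177/58
  18 + 58/177 = 3244/177
  9 + 177/3244 = 29373/3244
  11 + 3244/29373 = 326347/29373

326347/29373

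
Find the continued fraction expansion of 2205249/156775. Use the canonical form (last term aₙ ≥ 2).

[14; 15, 13, 6, 8, 16]

2205249 = 14*156775 + 10399
156775 = 15*10399 + 790
10399 = 13*790 + 129
790 = 6*129 + 16
129 = 8*16 + 1
16 = 16*1 + 0  (stop)
So 2205249/156775 = [14; 15, 13, 6, 8, 16].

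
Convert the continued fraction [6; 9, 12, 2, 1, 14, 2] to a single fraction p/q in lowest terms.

Fold from the inside: start with 2/1.
  14 + 1/2 = 29/2
  1 + 2/29 = 31/29
  2 + 29/31 = 91/31
  12 + 31/91 = 1123/91
  9 + 91/1123 = 10198/1123
  6 + 1123/10198 = 62311/10198

62311/10198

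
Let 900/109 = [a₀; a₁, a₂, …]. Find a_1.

900 = 8·109 + 28   →  a_0 = 8
109 = 3·28 + 25   →  a_1 = 3

3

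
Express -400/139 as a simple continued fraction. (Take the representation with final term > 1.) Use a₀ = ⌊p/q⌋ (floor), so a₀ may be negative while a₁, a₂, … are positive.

[-3; 8, 5, 1, 2]

-400 = -3×139 + 17
139 = 8×17 + 3
17 = 5×3 + 2
3 = 1×2 + 1
2 = 2×1 + 0  (stop)
So -400/139 = [-3; 8, 5, 1, 2].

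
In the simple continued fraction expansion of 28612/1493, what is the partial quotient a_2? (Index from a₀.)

10

28612 = 19·1493 + 245   →  a_0 = 19
1493 = 6·245 + 23   →  a_1 = 6
245 = 10·23 + 15   →  a_2 = 10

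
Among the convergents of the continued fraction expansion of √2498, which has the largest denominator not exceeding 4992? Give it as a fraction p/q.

√2498 = [49; 1, 48, 1, 98, …] (period length 4).
Convergents:
  p_0/q_0 = 49/1
  p_1/q_1 = 50/1
  p_2/q_2 = 2449/49
  p_3/q_3 = 2499/50
  p_4/q_4 = 247351/4949
  p_5/q_5 = 249850/4999
q_4 = 4949 ≤ 4992 < 4999 = q_5, so the answer is 247351/4949.

247351/4949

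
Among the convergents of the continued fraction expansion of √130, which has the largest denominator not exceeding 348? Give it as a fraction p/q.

√130 = [11; 2, 2, 22, …] (period length 3).
Convergents:
  p_0/q_0 = 11/1
  p_1/q_1 = 23/2
  p_2/q_2 = 57/5
  p_3/q_3 = 1277/112
  p_4/q_4 = 2611/229
  p_5/q_5 = 6499/570
q_4 = 229 ≤ 348 < 570 = q_5, so the answer is 2611/229.

2611/229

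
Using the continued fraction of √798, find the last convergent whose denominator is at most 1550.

25537/904

√798 = [28; 4, 56, …] (period length 2).
Convergents:
  p_0/q_0 = 28/1
  p_1/q_1 = 113/4
  p_2/q_2 = 6356/225
  p_3/q_3 = 25537/904
  p_4/q_4 = 1436428/50849
q_3 = 904 ≤ 1550 < 50849 = q_4, so the answer is 25537/904.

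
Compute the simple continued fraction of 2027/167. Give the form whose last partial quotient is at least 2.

[12; 7, 3, 1, 5]

2027 = 12·167 + 23
167 = 7·23 + 6
23 = 3·6 + 5
6 = 1·5 + 1
5 = 5·1 + 0  (stop)
So 2027/167 = [12; 7, 3, 1, 5].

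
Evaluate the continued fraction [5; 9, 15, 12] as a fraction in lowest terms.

Using pₖ = aₖpₖ₋₁ + pₖ₋₂ and qₖ = aₖqₖ₋₁ + qₖ₋₂:
  k=0: a=5, p=5, q=1
  k=1: a=9, p=46, q=9
  k=2: a=15, p=695, q=136
  k=3: a=12, p=8386, q=1641

8386/1641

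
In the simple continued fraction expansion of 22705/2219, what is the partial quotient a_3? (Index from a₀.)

4

22705 = 10·2219 + 515   →  a_0 = 10
2219 = 4·515 + 159   →  a_1 = 4
515 = 3·159 + 38   →  a_2 = 3
159 = 4·38 + 7   →  a_3 = 4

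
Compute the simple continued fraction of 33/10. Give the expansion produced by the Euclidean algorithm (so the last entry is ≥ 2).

[3; 3, 3]

33 = 3·10 + 3
10 = 3·3 + 1
3 = 3·1 + 0  (stop)
So 33/10 = [3; 3, 3].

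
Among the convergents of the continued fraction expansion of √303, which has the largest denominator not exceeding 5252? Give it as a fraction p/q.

86843/4989

√303 = [17; 2, 2, 5, 2, 2, 34, …] (period length 6).
Convergents:
  p_0/q_0 = 17/1
  p_1/q_1 = 35/2
  p_2/q_2 = 87/5
  p_3/q_3 = 470/27
  p_4/q_4 = 1027/59
  p_5/q_5 = 2524/145
  p_6/q_6 = 86843/4989
  p_7/q_7 = 176210/10123
q_6 = 4989 ≤ 5252 < 10123 = q_7, so the answer is 86843/4989.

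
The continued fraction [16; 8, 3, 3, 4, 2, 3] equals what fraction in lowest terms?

44299/2748

Using pₖ = aₖpₖ₋₁ + pₖ₋₂ and qₖ = aₖqₖ₋₁ + qₖ₋₂:
  k=0: a=16, p=16, q=1
  k=1: a=8, p=129, q=8
  k=2: a=3, p=403, q=25
  k=3: a=3, p=1338, q=83
  k=4: a=4, p=5755, q=357
  k=5: a=2, p=12848, q=797
  k=6: a=3, p=44299, q=2748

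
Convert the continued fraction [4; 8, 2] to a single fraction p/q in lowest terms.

Fold from the inside: start with 2/1.
  8 + 1/2 = 17/2
  4 + 2/17 = 70/17

70/17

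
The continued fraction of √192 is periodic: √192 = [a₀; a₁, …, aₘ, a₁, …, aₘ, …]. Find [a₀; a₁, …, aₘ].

a₀ = ⌊√192⌋ = 13.
With m₀=0, d₀=1 and mₖ₊₁ = dₖaₖ − mₖ, dₖ₊₁ = (n − mₖ₊₁²)/dₖ, aₖ₊₁ = ⌊(a₀+mₖ₊₁)/dₖ₊₁⌋:
  k=1: m=13, d=23, a=1
  k=2: m=10, d=4, a=5
  k=3: m=10, d=23, a=1
  k=4: m=13, d=1, a=26
d=1 and a=2a₀=26 at k=4, so the next step gives (m, d) = (13, 23) again — its k=1 value — and the period has length 4.

[13; 1, 5, 1, 26]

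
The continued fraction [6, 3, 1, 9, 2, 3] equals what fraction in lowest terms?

Fold from the inside: start with 3/1.
  2 + 1/3 = 7/3
  9 + 3/7 = 66/7
  1 + 7/66 = 73/66
  3 + 66/73 = 285/73
  6 + 73/285 = 1783/285

1783/285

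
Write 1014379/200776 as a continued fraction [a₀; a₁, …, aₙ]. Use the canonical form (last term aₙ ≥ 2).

1014379 = 5·200776 + 10499
200776 = 19·10499 + 1295
10499 = 8·1295 + 139
1295 = 9·139 + 44
139 = 3·44 + 7
44 = 6·7 + 2
7 = 3·2 + 1
2 = 2·1 + 0  (stop)
So 1014379/200776 = [5; 19, 8, 9, 3, 6, 3, 2].

[5; 19, 8, 9, 3, 6, 3, 2]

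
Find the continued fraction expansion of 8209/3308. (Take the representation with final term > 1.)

[2; 2, 13, 17, 2, 3]

8209 = 2×3308 + 1593
3308 = 2×1593 + 122
1593 = 13×122 + 7
122 = 17×7 + 3
7 = 2×3 + 1
3 = 3×1 + 0  (stop)
So 8209/3308 = [2; 2, 13, 17, 2, 3].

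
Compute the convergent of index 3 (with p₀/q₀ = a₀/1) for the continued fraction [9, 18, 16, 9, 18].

Using pₖ = aₖpₖ₋₁ + pₖ₋₂, qₖ = aₖqₖ₋₁ + qₖ₋₂ (with p₋₁=1, p₋₂=0, q₋₁=0, q₋₂=1):
  k=0: a=9, p=9, q=1
  k=1: a=18, p=163, q=18
  k=2: a=16, p=2617, q=289
  k=3: a=9, p=23716, q=2619

23716/2619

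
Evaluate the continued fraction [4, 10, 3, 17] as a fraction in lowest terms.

2200/537

Fold from the inside: start with 17/1.
  3 + 1/17 = 52/17
  10 + 17/52 = 537/52
  4 + 52/537 = 2200/537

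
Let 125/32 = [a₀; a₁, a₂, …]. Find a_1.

125 = 3·32 + 29   →  a_0 = 3
32 = 1·29 + 3   →  a_1 = 1

1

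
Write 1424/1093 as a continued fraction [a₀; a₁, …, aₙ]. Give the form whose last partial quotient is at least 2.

1424 = 1*1093 + 331
1093 = 3*331 + 100
331 = 3*100 + 31
100 = 3*31 + 7
31 = 4*7 + 3
7 = 2*3 + 1
3 = 3*1 + 0  (stop)
So 1424/1093 = [1; 3, 3, 3, 4, 2, 3].

[1; 3, 3, 3, 4, 2, 3]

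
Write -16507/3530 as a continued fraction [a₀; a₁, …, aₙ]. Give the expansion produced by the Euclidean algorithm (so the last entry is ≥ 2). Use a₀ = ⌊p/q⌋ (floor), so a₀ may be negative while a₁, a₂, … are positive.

-16507 = -5·3530 + 1143
3530 = 3·1143 + 101
1143 = 11·101 + 32
101 = 3·32 + 5
32 = 6·5 + 2
5 = 2·2 + 1
2 = 2·1 + 0  (stop)
So -16507/3530 = [-5; 3, 11, 3, 6, 2, 2].

[-5; 3, 11, 3, 6, 2, 2]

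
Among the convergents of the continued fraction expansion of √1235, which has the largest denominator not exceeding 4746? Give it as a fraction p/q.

121031/3444

√1235 = [35; 7, 70, …] (period length 2).
Convergents:
  p_0/q_0 = 35/1
  p_1/q_1 = 246/7
  p_2/q_2 = 17255/491
  p_3/q_3 = 121031/3444
  p_4/q_4 = 8489425/241571
q_3 = 3444 ≤ 4746 < 241571 = q_4, so the answer is 121031/3444.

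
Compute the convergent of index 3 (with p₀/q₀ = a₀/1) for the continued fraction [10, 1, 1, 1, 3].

Using pₖ = aₖpₖ₋₁ + pₖ₋₂, qₖ = aₖqₖ₋₁ + qₖ₋₂ (with p₋₁=1, p₋₂=0, q₋₁=0, q₋₂=1):
  k=0: a=10, p=10, q=1
  k=1: a=1, p=11, q=1
  k=2: a=1, p=21, q=2
  k=3: a=1, p=32, q=3

32/3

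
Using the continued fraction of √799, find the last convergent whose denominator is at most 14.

√799 = [28; 3, 1, 3, 56, …] (period length 4).
Convergents:
  p_0/q_0 = 28/1
  p_1/q_1 = 85/3
  p_2/q_2 = 113/4
  p_3/q_3 = 424/15
q_2 = 4 ≤ 14 < 15 = q_3, so the answer is 113/4.

113/4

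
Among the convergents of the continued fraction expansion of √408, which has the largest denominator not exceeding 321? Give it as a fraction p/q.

4060/201

√408 = [20; 5, 40, …] (period length 2).
Convergents:
  p_0/q_0 = 20/1
  p_1/q_1 = 101/5
  p_2/q_2 = 4060/201
  p_3/q_3 = 20401/1010
q_2 = 201 ≤ 321 < 1010 = q_3, so the answer is 4060/201.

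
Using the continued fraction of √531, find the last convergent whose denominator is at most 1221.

24403/1059

√531 = [23; 23, 46, …] (period length 2).
Convergents:
  p_0/q_0 = 23/1
  p_1/q_1 = 530/23
  p_2/q_2 = 24403/1059
  p_3/q_3 = 561799/24380
q_2 = 1059 ≤ 1221 < 24380 = q_3, so the answer is 24403/1059.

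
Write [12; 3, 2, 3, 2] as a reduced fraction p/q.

Fold from the inside: start with 2/1.
  3 + 1/2 = 7/2
  2 + 2/7 = 16/7
  3 + 7/16 = 55/16
  12 + 16/55 = 676/55

676/55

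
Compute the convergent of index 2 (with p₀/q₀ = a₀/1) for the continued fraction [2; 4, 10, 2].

Using pₖ = aₖpₖ₋₁ + pₖ₋₂, qₖ = aₖqₖ₋₁ + qₖ₋₂ (with p₋₁=1, p₋₂=0, q₋₁=0, q₋₂=1):
  k=0: a=2, p=2, q=1
  k=1: a=4, p=9, q=4
  k=2: a=10, p=92, q=41

92/41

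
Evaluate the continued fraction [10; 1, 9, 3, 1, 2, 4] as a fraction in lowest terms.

5375/493

Fold from the inside: start with 4/1.
  2 + 1/4 = 9/4
  1 + 4/9 = 13/9
  3 + 9/13 = 48/13
  9 + 13/48 = 445/48
  1 + 48/445 = 493/445
  10 + 445/493 = 5375/493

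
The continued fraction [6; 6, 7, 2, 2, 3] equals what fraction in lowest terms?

Fold from the inside: start with 3/1.
  2 + 1/3 = 7/3
  2 + 3/7 = 17/7
  7 + 7/17 = 126/17
  6 + 17/126 = 773/126
  6 + 126/773 = 4764/773

4764/773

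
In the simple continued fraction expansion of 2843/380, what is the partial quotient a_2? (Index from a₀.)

2843 = 7·380 + 183   →  a_0 = 7
380 = 2·183 + 14   →  a_1 = 2
183 = 13·14 + 1   →  a_2 = 13

13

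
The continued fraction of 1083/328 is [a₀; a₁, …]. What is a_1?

3

1083 = 3·328 + 99   →  a_0 = 3
328 = 3·99 + 31   →  a_1 = 3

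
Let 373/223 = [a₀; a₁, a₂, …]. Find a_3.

373 = 1·223 + 150   →  a_0 = 1
223 = 1·150 + 73   →  a_1 = 1
150 = 2·73 + 4   →  a_2 = 2
73 = 18·4 + 1   →  a_3 = 18

18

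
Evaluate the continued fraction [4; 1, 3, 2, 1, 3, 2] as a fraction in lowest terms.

520/109

Using pₖ = aₖpₖ₋₁ + pₖ₋₂ and qₖ = aₖqₖ₋₁ + qₖ₋₂:
  k=0: a=4, p=4, q=1
  k=1: a=1, p=5, q=1
  k=2: a=3, p=19, q=4
  k=3: a=2, p=43, q=9
  k=4: a=1, p=62, q=13
  k=5: a=3, p=229, q=48
  k=6: a=2, p=520, q=109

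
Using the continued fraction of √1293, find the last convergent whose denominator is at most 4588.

62100/1727

√1293 = [35; 1, 22, 1, 70, …] (period length 4).
Convergents:
  p_0/q_0 = 35/1
  p_1/q_1 = 36/1
  p_2/q_2 = 827/23
  p_3/q_3 = 863/24
  p_4/q_4 = 61237/1703
  p_5/q_5 = 62100/1727
  p_6/q_6 = 1427437/39697
q_5 = 1727 ≤ 4588 < 39697 = q_6, so the answer is 62100/1727.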